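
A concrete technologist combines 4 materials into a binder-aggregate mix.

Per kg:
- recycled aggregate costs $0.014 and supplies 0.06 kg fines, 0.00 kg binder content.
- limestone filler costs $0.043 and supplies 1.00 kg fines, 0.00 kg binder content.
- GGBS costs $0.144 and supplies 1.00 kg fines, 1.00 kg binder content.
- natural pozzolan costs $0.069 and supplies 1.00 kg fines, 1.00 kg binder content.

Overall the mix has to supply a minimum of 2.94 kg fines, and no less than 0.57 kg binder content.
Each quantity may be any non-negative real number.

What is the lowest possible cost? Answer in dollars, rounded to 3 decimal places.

Let x1 = kg of recycled aggregate, x2 = kg of limestone filler, x3 = kg of GGBS, x4 = kg of natural pozzolan.
Minimize 0.014x1 + 0.043x2 + 0.144x3 + 0.069x4 with:
  0.06x1 + 1x2 + 1x3 + 1x4 ≥ 2.94   (fines)
  1x3 + 1x4 ≥ 0.57   (binder content)
  x1, x2, x3, x4 ≥ 0.
The cheapest feasible vertex uses only limestone filler, natural pozzolan; recycled aggregate, GGBS are not used. There the fines and binder content constraints are tight.
Solving gives x2 = 2.37, x4 = 0.57.
Cost = 0.043·2.37 + 0.069·0.57 = 0.14124.

$0.141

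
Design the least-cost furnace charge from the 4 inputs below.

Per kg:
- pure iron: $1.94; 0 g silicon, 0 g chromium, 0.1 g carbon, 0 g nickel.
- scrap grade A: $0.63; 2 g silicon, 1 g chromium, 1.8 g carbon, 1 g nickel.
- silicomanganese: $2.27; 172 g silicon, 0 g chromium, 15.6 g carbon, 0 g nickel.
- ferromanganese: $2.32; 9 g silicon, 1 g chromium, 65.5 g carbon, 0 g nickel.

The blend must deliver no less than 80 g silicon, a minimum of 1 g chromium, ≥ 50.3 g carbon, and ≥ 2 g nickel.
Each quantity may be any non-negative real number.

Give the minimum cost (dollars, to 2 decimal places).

$3.62

This is a linear program. Let x1 = kg of pure iron, x2 = kg of scrap grade A, x3 = kg of silicomanganese, x4 = kg of ferromanganese.
min 1.94x1 + 0.63x2 + 2.27x3 + 2.32x4 with:
  2x2 + 172x3 + 9x4 ≥ 80   (silicon)
  1x2 + 1x4 ≥ 1   (chromium)
  0.1x1 + 1.8x2 + 15.6x3 + 65.5x4 ≥ 50.3   (carbon)
  1x2 ≥ 2   (nickel)
  x1, x2, x3, x4 ≥ 0.
The minimum-cost mix takes nothing from pure iron — only scrap grade A, silicomanganese, ferromanganese. Binding constraints: silicon, carbon, nickel.
So scrap grade A = 2 kg, silicomanganese = 0.4097 kg, ferromanganese = 0.6154 kg.
Objective = 0.63·2 + 2.27·0.4097 + 2.32·0.6154 = 3.6177.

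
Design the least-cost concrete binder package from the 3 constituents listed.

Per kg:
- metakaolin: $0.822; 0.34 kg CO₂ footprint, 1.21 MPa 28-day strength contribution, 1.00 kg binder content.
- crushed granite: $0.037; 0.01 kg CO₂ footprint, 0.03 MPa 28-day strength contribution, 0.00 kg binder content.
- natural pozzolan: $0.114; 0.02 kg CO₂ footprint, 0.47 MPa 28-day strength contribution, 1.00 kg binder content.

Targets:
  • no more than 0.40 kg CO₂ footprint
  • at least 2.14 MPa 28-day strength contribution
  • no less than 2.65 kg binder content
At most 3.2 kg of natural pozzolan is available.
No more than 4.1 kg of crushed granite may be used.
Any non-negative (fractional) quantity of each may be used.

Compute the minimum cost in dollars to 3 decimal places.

Set it up as a linear program. Let x1 = kg of metakaolin, x2 = kg of crushed granite, x3 = kg of natural pozzolan.
Minimize 0.822x1 + 0.037x2 + 0.114x3 with:
  0.34x1 + 0.01x2 + 0.02x3 ≤ 0.4   (CO₂ footprint)
  1.21x1 + 0.03x2 + 0.47x3 ≥ 2.14   (28-day strength contribution)
  1x1 + 1x3 ≥ 2.65   (binder content)
  x3 ≤ 3.2
  x2 ≤ 4.1
  x1, x2, x3 ≥ 0.
The cheapest feasible vertex uses only metakaolin, natural pozzolan; crushed granite is not used. There the 28-day strength contribution and the natural pozzolan cap constraints are tight.
Solving gives x1 = 0.5256, x3 = 3.2.
Total cost: 0.822·0.5256 + 0.114·3.2 = 0.79684.

$0.797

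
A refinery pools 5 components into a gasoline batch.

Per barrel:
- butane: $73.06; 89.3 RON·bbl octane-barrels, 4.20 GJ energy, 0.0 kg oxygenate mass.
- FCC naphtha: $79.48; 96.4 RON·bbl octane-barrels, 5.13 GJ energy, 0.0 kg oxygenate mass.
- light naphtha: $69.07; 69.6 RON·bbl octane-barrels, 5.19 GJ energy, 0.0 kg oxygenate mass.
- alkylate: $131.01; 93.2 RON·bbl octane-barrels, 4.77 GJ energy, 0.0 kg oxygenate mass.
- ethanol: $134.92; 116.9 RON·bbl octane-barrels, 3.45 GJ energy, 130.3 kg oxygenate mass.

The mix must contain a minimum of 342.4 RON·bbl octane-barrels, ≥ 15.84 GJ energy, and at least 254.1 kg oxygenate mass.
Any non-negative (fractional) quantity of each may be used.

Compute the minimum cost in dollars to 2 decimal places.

$384.38

Set it up as a linear program. Let x1 = barrels of butane, x2 = barrels of FCC naphtha, x3 = barrels of light naphtha, x4 = barrels of alkylate, x5 = barrels of ethanol.
Minimize 73.06x1 + 79.48x2 + 69.07x3 + 131.01x4 + 134.92x5 subject to:
  89.3x1 + 96.4x2 + 69.6x3 + 93.2x4 + 116.9x5 ≥ 342.4   (octane-barrels)
  4.2x1 + 5.13x2 + 5.19x3 + 4.77x4 + 3.45x5 ≥ 15.84   (energy)
  130.3x5 ≥ 254.1   (oxygenate mass)
  x1, x2, x3, x4, x5 ≥ 0.
The minimum-cost mix takes nothing from butane, FCC naphtha, alkylate — only light naphtha, ethanol. There the energy and oxygenate mass constraints are tight.
Solving gives x3 = 1.756, x5 = 1.95.
Total cost: 69.07·1.756 + 134.92·1.95 = 384.3809.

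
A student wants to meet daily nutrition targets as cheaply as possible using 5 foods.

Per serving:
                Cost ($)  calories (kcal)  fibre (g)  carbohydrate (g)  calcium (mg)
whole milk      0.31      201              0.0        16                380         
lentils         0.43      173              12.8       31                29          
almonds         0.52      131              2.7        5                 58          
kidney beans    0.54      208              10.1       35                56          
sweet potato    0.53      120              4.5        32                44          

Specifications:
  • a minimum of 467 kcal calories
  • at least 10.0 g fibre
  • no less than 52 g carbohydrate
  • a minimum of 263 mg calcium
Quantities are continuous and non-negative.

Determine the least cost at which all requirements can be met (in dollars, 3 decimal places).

Let x1 = servings of whole milk, x2 = servings of lentils, x3 = servings of almonds, x4 = servings of kidney beans, x5 = servings of sweet potato.
min 0.31x1 + 0.43x2 + 0.52x3 + 0.54x4 + 0.53x5 s.t.:
  201x1 + 173x2 + 131x3 + 208x4 + 120x5 ≥ 467   (calories)
  12.8x2 + 2.7x3 + 10.1x4 + 4.5x5 ≥ 10   (fibre)
  16x1 + 31x2 + 5x3 + 35x4 + 32x5 ≥ 52   (carbohydrate)
  380x1 + 29x2 + 58x3 + 56x4 + 44x5 ≥ 263   (calcium)
  x1, x2, x3, x4, x5 ≥ 0.
The cheapest feasible vertex uses only whole milk, lentils; almonds, kidney beans, sweet potato are not used. The calories and carbohydrate requirements are met with equality.
So whole milk = 1.583 servings, lentils = 0.8605 servings.
Hence cost = 0.31·1.583 + 0.43·0.8605 = $0.86075.

$0.861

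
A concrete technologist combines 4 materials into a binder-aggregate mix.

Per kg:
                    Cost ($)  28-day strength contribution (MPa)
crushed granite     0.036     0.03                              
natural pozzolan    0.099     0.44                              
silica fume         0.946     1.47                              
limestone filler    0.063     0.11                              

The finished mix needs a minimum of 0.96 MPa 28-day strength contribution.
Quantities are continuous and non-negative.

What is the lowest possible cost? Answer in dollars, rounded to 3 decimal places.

$0.216

Let x1 = kg of crushed granite, x2 = kg of natural pozzolan, x3 = kg of silica fume, x4 = kg of limestone filler.
Minimize 0.036x1 + 0.099x2 + 0.946x3 + 0.063x4 with:
  0.03x1 + 0.44x2 + 1.47x3 + 0.11x4 ≥ 0.96   (28-day strength contribution)
  x1, x2, x3, x4 ≥ 0.
The cheapest feasible vertex uses only natural pozzolan; crushed granite, silica fume, limestone filler are not used. The 28-day strength contribution requirement is met with equality.
Optimal quantities: natural pozzolan = 2.182 kg.
Total cost: 0.099·2.182 = 0.21602.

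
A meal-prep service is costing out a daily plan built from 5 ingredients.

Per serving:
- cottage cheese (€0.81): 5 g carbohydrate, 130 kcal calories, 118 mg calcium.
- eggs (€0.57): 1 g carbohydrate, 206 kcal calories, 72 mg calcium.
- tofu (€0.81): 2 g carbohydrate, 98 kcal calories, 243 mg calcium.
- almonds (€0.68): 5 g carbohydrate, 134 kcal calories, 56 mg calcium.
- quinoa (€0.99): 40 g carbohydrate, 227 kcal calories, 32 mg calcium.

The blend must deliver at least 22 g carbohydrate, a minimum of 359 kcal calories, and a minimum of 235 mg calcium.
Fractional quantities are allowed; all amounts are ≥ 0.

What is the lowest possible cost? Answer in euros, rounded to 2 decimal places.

This is a linear program. Let x1 = servings of cottage cheese, x2 = servings of eggs, x3 = servings of tofu, x4 = servings of almonds, x5 = servings of quinoa.
min 0.81x1 + 0.57x2 + 0.81x3 + 0.68x4 + 0.99x5 s.t.:
  5x1 + 1x2 + 2x3 + 5x4 + 40x5 ≥ 22   (carbohydrate)
  130x1 + 206x2 + 98x3 + 134x4 + 227x5 ≥ 359   (calories)
  118x1 + 72x2 + 243x3 + 56x4 + 32x5 ≥ 235   (calcium)
  x1, x2, x3, x4, x5 ≥ 0.
The cheapest feasible vertex uses only eggs, tofu, quinoa; cottage cheese, almonds are not used. There the carbohydrate, calories, calcium constraints are tight.
So eggs = 0.8933 servings, tofu = 0.6371 servings, quinoa = 0.4958 servings.
Hence cost = 0.57·0.8933 + 0.81·0.6371 + 0.99·0.4958 = €1.5161.

€1.52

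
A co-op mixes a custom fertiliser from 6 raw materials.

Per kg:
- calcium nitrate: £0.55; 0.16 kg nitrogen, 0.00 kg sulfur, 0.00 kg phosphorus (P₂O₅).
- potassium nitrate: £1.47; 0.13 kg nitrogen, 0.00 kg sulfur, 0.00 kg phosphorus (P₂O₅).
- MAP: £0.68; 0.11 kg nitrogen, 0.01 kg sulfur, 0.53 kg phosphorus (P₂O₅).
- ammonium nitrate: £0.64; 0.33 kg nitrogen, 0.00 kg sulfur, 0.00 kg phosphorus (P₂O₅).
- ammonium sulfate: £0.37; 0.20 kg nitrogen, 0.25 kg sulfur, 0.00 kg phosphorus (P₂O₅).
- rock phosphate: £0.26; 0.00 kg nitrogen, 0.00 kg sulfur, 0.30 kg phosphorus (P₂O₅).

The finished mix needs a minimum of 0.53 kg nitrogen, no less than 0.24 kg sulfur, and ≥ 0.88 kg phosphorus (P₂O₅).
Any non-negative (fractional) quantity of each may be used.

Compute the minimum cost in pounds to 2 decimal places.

Set it up as a linear program. Let x1 = kg of calcium nitrate, x2 = kg of potassium nitrate, x3 = kg of MAP, x4 = kg of ammonium nitrate, x5 = kg of ammonium sulfate, x6 = kg of rock phosphate.
Minimise 0.55x1 + 1.47x2 + 0.68x3 + 0.64x4 + 0.37x5 + 0.26x6 with:
  0.16x1 + 0.13x2 + 0.11x3 + 0.33x4 + 0.2x5 ≥ 0.53   (nitrogen)
  0.01x3 + 0.25x5 ≥ 0.24   (sulfur)
  0.53x3 + 0.3x6 ≥ 0.88   (phosphorus (P₂O₅))
  x1, x2, x3, x4, x5, x6 ≥ 0.
The optimal basis is {ammonium sulfate, rock phosphate}; calcium nitrate, potassium nitrate, MAP, ammonium nitrate drop out. The nitrogen and phosphorus (P₂O₅) requirements are met with equality.
That vertex is x5 = 2.65, x6 = 2.933.
Total cost: 0.37·2.65 + 0.26·2.933 = 1.7431.

£1.74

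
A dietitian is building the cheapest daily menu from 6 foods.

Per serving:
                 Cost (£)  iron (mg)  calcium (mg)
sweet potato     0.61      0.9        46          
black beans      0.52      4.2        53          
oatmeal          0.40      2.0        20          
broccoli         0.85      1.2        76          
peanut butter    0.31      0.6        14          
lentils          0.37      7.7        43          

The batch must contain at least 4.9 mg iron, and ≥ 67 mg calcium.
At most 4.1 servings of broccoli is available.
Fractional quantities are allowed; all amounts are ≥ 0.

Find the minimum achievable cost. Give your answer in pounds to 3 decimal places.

Treat it as an LP. Let x1 = servings of sweet potato, x2 = servings of black beans, x3 = servings of oatmeal, x4 = servings of broccoli, x5 = servings of peanut butter, x6 = servings of lentils.
min 0.61x1 + 0.52x2 + 0.4x3 + 0.85x4 + 0.31x5 + 0.37x6 s.t.:
  0.9x1 + 4.2x2 + 2x3 + 1.2x4 + 0.6x5 + 7.7x6 ≥ 4.9   (iron)
  46x1 + 53x2 + 20x3 + 76x4 + 14x5 + 43x6 ≥ 67   (calcium)
  x4 ≤ 4.1
  x1, x2, x3, x4, x5, x6 ≥ 0.
The minimum-cost mix takes nothing from sweet potato, black beans, oatmeal, broccoli, peanut butter — only lentils. Binding constraint: calcium.
That vertex is x6 = 1.55814.
Total cost: 0.37·1.55814 = 0.57651.

£0.577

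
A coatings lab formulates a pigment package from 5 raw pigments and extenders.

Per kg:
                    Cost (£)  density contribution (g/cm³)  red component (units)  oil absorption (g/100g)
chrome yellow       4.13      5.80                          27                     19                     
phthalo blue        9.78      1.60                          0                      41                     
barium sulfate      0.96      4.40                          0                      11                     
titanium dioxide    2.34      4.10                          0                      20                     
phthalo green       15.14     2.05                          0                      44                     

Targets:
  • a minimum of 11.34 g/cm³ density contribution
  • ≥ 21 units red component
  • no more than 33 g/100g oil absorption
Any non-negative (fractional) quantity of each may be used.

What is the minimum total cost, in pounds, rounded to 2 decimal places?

Set it up as a linear program. Let x1 = kg of chrome yellow, x2 = kg of phthalo blue, x3 = kg of barium sulfate, x4 = kg of titanium dioxide, x5 = kg of phthalo green.
Minimize 4.13x1 + 9.78x2 + 0.96x3 + 2.34x4 + 15.14x5 s.t.:
  5.8x1 + 1.6x2 + 4.4x3 + 4.1x4 + 2.05x5 ≥ 11.34   (density contribution)
  27x1 ≥ 21   (red component)
  19x1 + 41x2 + 11x3 + 20x4 + 44x5 ≤ 33   (oil absorption)
  x1, x2, x3, x4, x5 ≥ 0.
At the optimum only chrome yellow, barium sulfate are positive (phthalo blue, titanium dioxide, phthalo green = 0). Binding constraints: density contribution and red component.
That vertex is x1 = 0.7778, x3 = 1.552.
Total cost: 4.13·0.7778 + 0.96·1.552 = 4.7022.

£4.70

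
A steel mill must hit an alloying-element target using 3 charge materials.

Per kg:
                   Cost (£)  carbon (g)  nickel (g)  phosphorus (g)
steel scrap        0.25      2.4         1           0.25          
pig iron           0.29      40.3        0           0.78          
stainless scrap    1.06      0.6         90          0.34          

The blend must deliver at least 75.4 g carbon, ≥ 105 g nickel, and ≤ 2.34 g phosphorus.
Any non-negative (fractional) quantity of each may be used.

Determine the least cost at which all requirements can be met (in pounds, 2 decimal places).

£1.77

Set it up as a linear program. Let x1 = kg of steel scrap, x2 = kg of pig iron, x3 = kg of stainless scrap.
Minimize 0.25x1 + 0.29x2 + 1.06x3 with:
  2.4x1 + 40.3x2 + 0.6x3 ≥ 75.4   (carbon)
  1x1 + 90x3 ≥ 105   (nickel)
  0.25x1 + 0.78x2 + 0.34x3 ≤ 2.34   (phosphorus)
  x1, x2, x3 ≥ 0.
The minimum-cost mix takes nothing from steel scrap — only pig iron, stainless scrap. Binding constraints: carbon and nickel.
That vertex is x2 = 1.854, x3 = 1.167.
Total cost: 0.29·1.854 + 1.06·1.167 = 1.7747.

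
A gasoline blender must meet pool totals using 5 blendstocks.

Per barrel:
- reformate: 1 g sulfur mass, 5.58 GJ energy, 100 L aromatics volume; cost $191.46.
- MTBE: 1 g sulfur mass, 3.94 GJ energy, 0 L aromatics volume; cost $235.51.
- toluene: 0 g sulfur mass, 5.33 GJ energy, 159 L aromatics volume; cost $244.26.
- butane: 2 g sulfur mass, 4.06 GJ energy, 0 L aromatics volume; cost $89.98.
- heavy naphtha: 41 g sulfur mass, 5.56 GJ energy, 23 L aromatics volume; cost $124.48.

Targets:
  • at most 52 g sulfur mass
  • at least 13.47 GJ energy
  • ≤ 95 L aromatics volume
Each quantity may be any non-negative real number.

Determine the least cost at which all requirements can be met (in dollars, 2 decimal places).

$298.53

Set it up as a linear program. Let x1 = barrels of reformate, x2 = barrels of MTBE, x3 = barrels of toluene, x4 = barrels of butane, x5 = barrels of heavy naphtha.
Minimise 191.46x1 + 235.51x2 + 244.26x3 + 89.98x4 + 124.48x5 s.t.:
  1x1 + 1x2 + 2x4 + 41x5 ≤ 52   (sulfur mass)
  5.58x1 + 3.94x2 + 5.33x3 + 4.06x4 + 5.56x5 ≥ 13.47   (energy)
  100x1 + 159x3 + 23x5 ≤ 95   (aromatics volume)
  x1, x2, x3, x4, x5 ≥ 0.
The minimum-cost mix takes nothing from reformate, MTBE, toluene, heavy naphtha — only butane. Binding constraint: energy.
So butane = 3.3177 barrels.
Hence cost = 89.98·3.3177 = $298.5266.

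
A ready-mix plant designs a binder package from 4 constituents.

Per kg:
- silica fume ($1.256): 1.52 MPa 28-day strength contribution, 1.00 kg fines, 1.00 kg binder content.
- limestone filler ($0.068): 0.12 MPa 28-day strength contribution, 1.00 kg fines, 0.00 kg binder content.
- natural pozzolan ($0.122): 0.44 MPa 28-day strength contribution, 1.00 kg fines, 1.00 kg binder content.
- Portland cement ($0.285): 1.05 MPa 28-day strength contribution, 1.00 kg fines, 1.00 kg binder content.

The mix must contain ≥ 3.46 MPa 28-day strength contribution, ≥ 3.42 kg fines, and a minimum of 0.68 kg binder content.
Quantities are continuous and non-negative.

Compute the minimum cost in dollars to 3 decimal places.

$0.940

Let x1 = kg of silica fume, x2 = kg of limestone filler, x3 = kg of natural pozzolan, x4 = kg of Portland cement.
min 1.256x1 + 0.068x2 + 0.122x3 + 0.285x4 s.t.:
  1.52x1 + 0.12x2 + 0.44x3 + 1.05x4 ≥ 3.46   (28-day strength contribution)
  1x1 + 1x2 + 1x3 + 1x4 ≥ 3.42   (fines)
  1x1 + 1x3 + 1x4 ≥ 0.68   (binder content)
  x1, x2, x3, x4 ≥ 0.
The optimal basis is {natural pozzolan, Portland cement}; silica fume, limestone filler drop out. Binding constraints: 28-day strength contribution and fines.
Optimal quantities: natural pozzolan = 0.2148 kg, Portland cement = 3.205 kg.
Objective = 0.122·0.2148 + 0.285·3.205 = 0.93963.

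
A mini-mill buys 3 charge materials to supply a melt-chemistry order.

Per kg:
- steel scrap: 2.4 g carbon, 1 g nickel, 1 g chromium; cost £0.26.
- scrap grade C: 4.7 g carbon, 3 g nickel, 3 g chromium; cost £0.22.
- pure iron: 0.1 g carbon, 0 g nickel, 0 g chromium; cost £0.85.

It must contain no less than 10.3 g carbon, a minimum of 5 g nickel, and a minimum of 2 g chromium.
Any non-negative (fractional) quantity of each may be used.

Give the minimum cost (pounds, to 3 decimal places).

£0.482

Let x1 = kg of steel scrap, x2 = kg of scrap grade C, x3 = kg of pure iron.
Minimize 0.26x1 + 0.22x2 + 0.85x3 with:
  2.4x1 + 4.7x2 + 0.1x3 ≥ 10.3   (carbon)
  1x1 + 3x2 ≥ 5   (nickel)
  1x1 + 3x2 ≥ 2   (chromium)
  x1, x2, x3 ≥ 0.
At the optimum only scrap grade C is positive (steel scrap, pure iron = 0). The carbon requirement is met with equality.
So scrap grade C = 2.191 kg.
Objective = 0.22·2.191 = 0.48202.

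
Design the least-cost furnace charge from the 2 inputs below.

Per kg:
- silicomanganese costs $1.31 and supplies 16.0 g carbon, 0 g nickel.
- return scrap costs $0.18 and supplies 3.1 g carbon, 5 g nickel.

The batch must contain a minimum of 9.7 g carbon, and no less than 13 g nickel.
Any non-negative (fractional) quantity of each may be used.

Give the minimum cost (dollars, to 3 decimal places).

Treat it as an LP. Let x1 = kg of silicomanganese, x2 = kg of return scrap.
min 1.31x1 + 0.18x2 s.t.:
  16x1 + 3.1x2 ≥ 9.7   (carbon)
  5x2 ≥ 13   (nickel)
  x1, x2 ≥ 0.
The optimal basis is {return scrap}; silicomanganese drops out. Binding constraint: carbon.
That vertex is x2 = 3.129.
Total cost: 0.18·3.129 = 0.56322.

$0.563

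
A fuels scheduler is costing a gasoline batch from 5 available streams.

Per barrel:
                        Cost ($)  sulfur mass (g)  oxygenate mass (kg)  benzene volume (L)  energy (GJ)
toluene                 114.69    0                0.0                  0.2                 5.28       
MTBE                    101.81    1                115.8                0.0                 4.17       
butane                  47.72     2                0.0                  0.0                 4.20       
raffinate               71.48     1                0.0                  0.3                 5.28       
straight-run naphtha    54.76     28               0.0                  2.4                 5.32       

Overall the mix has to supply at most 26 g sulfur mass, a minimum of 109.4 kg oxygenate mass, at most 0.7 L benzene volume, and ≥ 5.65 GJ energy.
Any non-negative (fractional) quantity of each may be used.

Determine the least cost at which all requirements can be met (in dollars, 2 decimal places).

$113.96

Treat it as an LP. Let x1 = barrels of toluene, x2 = barrels of MTBE, x3 = barrels of butane, x4 = barrels of raffinate, x5 = barrels of straight-run naphtha.
min 114.69x1 + 101.81x2 + 47.72x3 + 71.48x4 + 54.76x5 s.t.:
  1x2 + 2x3 + 1x4 + 28x5 ≤ 26   (sulfur mass)
  115.8x2 ≥ 109.4   (oxygenate mass)
  0.2x1 + 0.3x4 + 2.4x5 ≤ 0.7   (benzene volume)
  5.28x1 + 4.17x2 + 4.2x3 + 5.28x4 + 5.32x5 ≥ 5.65   (energy)
  x1, x2, x3, x4, x5 ≥ 0.
At the optimum only MTBE, butane, straight-run naphtha are positive (toluene, raffinate = 0). Binding constraints: oxygenate mass, benzene volume, energy.
That vertex is x2 = 0.9447, x3 = 0.03781, x5 = 0.2917.
Cost = 101.81·0.9447 + 47.72·0.03781 + 54.76·0.2917 = 113.9577.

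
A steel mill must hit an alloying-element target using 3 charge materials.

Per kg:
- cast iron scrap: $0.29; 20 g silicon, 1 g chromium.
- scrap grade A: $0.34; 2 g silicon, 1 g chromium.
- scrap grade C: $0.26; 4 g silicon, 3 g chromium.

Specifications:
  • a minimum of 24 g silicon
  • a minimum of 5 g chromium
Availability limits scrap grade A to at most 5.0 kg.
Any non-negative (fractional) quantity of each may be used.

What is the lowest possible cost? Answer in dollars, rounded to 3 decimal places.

This is a linear program. Let x1 = kg of cast iron scrap, x2 = kg of scrap grade A, x3 = kg of scrap grade C.
Minimise 0.29x1 + 0.34x2 + 0.26x3 with:
  20x1 + 2x2 + 4x3 ≥ 24   (silicon)
  1x1 + 1x2 + 3x3 ≥ 5   (chromium)
  x2 ≤ 5
  x1, x2, x3 ≥ 0.
The optimal basis is {cast iron scrap, scrap grade C}; scrap grade A drops out. The silicon and chromium requirements are met with equality.
That vertex is x1 = 0.9286, x3 = 1.357.
Hence cost = 0.29·0.9286 + 0.26·1.357 = $0.62211.

$0.622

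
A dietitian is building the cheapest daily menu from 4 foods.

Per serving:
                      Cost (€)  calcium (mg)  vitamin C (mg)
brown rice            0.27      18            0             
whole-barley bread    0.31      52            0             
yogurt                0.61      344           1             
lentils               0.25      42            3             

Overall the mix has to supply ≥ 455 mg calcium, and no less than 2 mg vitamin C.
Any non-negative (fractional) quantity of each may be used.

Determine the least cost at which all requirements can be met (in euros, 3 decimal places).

€0.848

Treat it as an LP. Let x1 = servings of brown rice, x2 = servings of whole-barley bread, x3 = servings of yogurt, x4 = servings of lentils.
Minimise 0.27x1 + 0.31x2 + 0.61x3 + 0.25x4 s.t.:
  18x1 + 52x2 + 344x3 + 42x4 ≥ 455   (calcium)
  1x3 + 3x4 ≥ 2   (vitamin C)
  x1, x2, x3, x4 ≥ 0.
The cheapest feasible vertex uses only yogurt, lentils; brown rice, whole-barley bread are not used. Binding constraints: calcium and vitamin C.
That vertex is x3 = 1.294, x4 = 0.2354.
Cost = 0.61·1.294 + 0.25·0.2354 = 0.84819.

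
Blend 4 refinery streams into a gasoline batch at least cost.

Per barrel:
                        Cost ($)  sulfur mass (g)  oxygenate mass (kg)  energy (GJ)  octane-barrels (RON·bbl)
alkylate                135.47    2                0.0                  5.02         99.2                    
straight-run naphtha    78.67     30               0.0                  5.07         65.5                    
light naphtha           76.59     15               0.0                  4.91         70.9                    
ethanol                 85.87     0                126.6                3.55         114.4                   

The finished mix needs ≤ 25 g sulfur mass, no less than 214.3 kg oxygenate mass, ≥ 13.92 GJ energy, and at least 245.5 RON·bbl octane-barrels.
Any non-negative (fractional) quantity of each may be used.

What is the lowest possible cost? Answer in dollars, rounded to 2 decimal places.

Let x1 = barrels of alkylate, x2 = barrels of straight-run naphtha, x3 = barrels of light naphtha, x4 = barrels of ethanol.
Minimize 135.47x1 + 78.67x2 + 76.59x3 + 85.87x4 subject to:
  2x1 + 30x2 + 15x3 ≤ 25   (sulfur mass)
  126.6x4 ≥ 214.3   (oxygenate mass)
  5.02x1 + 5.07x2 + 4.91x3 + 3.55x4 ≥ 13.92   (energy)
  99.2x1 + 65.5x2 + 70.9x3 + 114.4x4 ≥ 245.5   (octane-barrels)
  x1, x2, x3, x4 ≥ 0.
The cheapest feasible vertex uses only straight-run naphtha, light naphtha, ethanol; alkylate is not used. Binding constraints: sulfur mass, oxygenate mass, energy.
So straight-run naphtha = 0.057376 barrels, light naphtha = 1.5519 barrels, ethanol = 1.6927 barrels.
Hence cost = 78.67·0.057376 + 76.59·1.5519 + 85.87·1.6927 = $268.7259.

$268.73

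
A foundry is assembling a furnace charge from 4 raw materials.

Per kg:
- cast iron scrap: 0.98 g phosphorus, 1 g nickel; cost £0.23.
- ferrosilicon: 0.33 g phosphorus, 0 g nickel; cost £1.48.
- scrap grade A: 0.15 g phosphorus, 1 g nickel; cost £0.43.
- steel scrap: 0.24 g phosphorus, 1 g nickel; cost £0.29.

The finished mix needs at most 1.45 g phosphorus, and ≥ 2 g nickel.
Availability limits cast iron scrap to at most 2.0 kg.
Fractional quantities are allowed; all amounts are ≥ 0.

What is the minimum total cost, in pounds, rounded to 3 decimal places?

£0.501

Let x1 = kg of cast iron scrap, x2 = kg of ferrosilicon, x3 = kg of scrap grade A, x4 = kg of steel scrap.
Minimise 0.23x1 + 1.48x2 + 0.43x3 + 0.29x4 with:
  0.98x1 + 0.33x2 + 0.15x3 + 0.24x4 ≤ 1.45   (phosphorus)
  1x1 + 1x3 + 1x4 ≥ 2   (nickel)
  x1 ≤ 2
  x1, x2, x3, x4 ≥ 0.
The minimum-cost mix takes nothing from ferrosilicon, scrap grade A — only cast iron scrap, steel scrap. There the phosphorus and nickel constraints are tight.
That vertex is x1 = 1.311, x4 = 0.6892.
Objective = 0.23·1.311 + 0.29·0.6892 = 0.50140.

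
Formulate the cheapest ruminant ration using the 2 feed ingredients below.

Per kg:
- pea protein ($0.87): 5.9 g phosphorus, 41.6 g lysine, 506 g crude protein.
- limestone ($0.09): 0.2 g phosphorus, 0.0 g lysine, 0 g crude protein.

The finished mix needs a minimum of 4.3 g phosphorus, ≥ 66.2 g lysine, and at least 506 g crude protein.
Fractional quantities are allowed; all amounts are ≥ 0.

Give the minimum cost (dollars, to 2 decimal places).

Let x1 = kg of pea protein, x2 = kg of limestone.
Minimise 0.87x1 + 0.09x2 with:
  5.9x1 + 0.2x2 ≥ 4.3   (phosphorus)
  41.6x1 ≥ 66.2   (lysine)
  506x1 ≥ 506   (crude protein)
  x1, x2 ≥ 0.
The optimal basis is {pea protein}; limestone drops out. Binding constraint: lysine.
Solving gives x1 = 1.591.
Total cost: 0.87·1.591 = 1.3842.

$1.38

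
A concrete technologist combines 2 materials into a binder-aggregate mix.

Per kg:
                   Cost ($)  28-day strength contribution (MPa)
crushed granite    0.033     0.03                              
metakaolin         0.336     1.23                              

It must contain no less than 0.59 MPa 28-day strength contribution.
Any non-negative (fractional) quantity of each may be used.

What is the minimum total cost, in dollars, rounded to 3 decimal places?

$0.161

This is a linear program. Let x1 = kg of crushed granite, x2 = kg of metakaolin.
Minimize 0.033x1 + 0.336x2 subject to:
  0.03x1 + 1.23x2 ≥ 0.59   (28-day strength contribution)
  x1, x2 ≥ 0.
The minimum-cost mix takes nothing from crushed granite — only metakaolin. Binding constraint: 28-day strength contribution.
Optimal quantities: metakaolin = 0.4797 kg.
Total cost: 0.336·0.4797 = 0.16118.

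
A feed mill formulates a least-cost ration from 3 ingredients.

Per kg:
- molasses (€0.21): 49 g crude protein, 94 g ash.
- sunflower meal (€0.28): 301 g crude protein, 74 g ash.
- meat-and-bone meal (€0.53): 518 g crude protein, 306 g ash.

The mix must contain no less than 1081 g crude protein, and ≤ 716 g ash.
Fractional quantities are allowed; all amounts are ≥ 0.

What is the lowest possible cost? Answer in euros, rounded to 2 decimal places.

Set it up as a linear program. Let x1 = kg of molasses, x2 = kg of sunflower meal, x3 = kg of meat-and-bone meal.
Minimise 0.21x1 + 0.28x2 + 0.53x3 s.t.:
  49x1 + 301x2 + 518x3 ≥ 1081   (crude protein)
  94x1 + 74x2 + 306x3 ≤ 716   (ash)
  x1, x2, x3 ≥ 0.
At the optimum only sunflower meal is positive (molasses, meat-and-bone meal = 0). Binding constraint: crude protein.
So sunflower meal = 3.591 kg.
Cost = 0.28·3.591 = 1.0055.

€1.01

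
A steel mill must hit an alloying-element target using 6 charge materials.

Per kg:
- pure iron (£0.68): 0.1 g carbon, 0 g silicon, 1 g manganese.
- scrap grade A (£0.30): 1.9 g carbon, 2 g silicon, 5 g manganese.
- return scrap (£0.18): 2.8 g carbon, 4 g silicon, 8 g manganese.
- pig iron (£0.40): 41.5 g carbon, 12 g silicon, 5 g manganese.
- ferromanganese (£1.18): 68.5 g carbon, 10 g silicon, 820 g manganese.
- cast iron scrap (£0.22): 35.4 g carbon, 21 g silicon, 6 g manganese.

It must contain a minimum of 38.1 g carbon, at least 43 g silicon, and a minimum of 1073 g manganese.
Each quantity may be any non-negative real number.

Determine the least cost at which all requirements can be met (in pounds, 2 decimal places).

£1.85

Let x1 = kg of pure iron, x2 = kg of scrap grade A, x3 = kg of return scrap, x4 = kg of pig iron, x5 = kg of ferromanganese, x6 = kg of cast iron scrap.
Minimize 0.68x1 + 0.3x2 + 0.18x3 + 0.4x4 + 1.18x5 + 0.22x6 s.t.:
  0.1x1 + 1.9x2 + 2.8x3 + 41.5x4 + 68.5x5 + 35.4x6 ≥ 38.1   (carbon)
  2x2 + 4x3 + 12x4 + 10x5 + 21x6 ≥ 43   (silicon)
  1x1 + 5x2 + 8x3 + 5x4 + 820x5 + 6x6 ≥ 1073   (manganese)
  x1, x2, x3, x4, x5, x6 ≥ 0.
The optimal basis is {ferromanganese, cast iron scrap}; pure iron, scrap grade A, return scrap, pig iron drop out. Binding constraints: silicon and manganese.
Optimal quantities: ferromanganese = 1.298 kg, cast iron scrap = 1.429 kg.
Cost = 1.18·1.298 + 0.22·1.429 = 1.8460.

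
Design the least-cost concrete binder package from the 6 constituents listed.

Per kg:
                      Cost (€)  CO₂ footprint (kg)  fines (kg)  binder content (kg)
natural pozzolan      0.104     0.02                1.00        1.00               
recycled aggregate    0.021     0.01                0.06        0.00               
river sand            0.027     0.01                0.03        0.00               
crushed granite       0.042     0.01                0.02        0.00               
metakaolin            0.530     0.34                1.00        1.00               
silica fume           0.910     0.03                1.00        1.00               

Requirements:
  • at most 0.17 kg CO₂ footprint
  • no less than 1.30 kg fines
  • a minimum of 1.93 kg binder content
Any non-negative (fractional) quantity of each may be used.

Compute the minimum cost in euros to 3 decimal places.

€0.201

Let x1 = kg of natural pozzolan, x2 = kg of recycled aggregate, x3 = kg of river sand, x4 = kg of crushed granite, x5 = kg of metakaolin, x6 = kg of silica fume.
Minimise 0.104x1 + 0.021x2 + 0.027x3 + 0.042x4 + 0.53x5 + 0.91x6 s.t.:
  0.02x1 + 0.01x2 + 0.01x3 + 0.01x4 + 0.34x5 + 0.03x6 ≤ 0.17   (CO₂ footprint)
  1x1 + 0.06x2 + 0.03x3 + 0.02x4 + 1x5 + 1x6 ≥ 1.3   (fines)
  1x1 + 1x5 + 1x6 ≥ 1.93   (binder content)
  x1, x2, x3, x4, x5, x6 ≥ 0.
The minimum-cost mix takes nothing from recycled aggregate, river sand, crushed granite, metakaolin, silica fume — only natural pozzolan. Binding constraint: binder content.
Solving gives x1 = 1.93.
Cost = 0.104·1.93 = 0.20072.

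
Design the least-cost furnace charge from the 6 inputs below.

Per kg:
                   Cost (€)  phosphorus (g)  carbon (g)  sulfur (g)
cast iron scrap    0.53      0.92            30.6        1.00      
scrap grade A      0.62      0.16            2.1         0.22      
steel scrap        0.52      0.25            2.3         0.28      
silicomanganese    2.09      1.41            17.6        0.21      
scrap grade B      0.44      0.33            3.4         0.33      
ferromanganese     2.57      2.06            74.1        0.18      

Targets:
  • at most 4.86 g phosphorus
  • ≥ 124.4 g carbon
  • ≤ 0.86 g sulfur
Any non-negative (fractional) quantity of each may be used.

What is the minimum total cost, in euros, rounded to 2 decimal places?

Let x1 = kg of cast iron scrap, x2 = kg of scrap grade A, x3 = kg of steel scrap, x4 = kg of silicomanganese, x5 = kg of scrap grade B, x6 = kg of ferromanganese.
Minimise 0.53x1 + 0.62x2 + 0.52x3 + 2.09x4 + 0.44x5 + 2.57x6 with:
  0.92x1 + 0.16x2 + 0.25x3 + 1.41x4 + 0.33x5 + 2.06x6 ≤ 4.86   (phosphorus)
  30.6x1 + 2.1x2 + 2.3x3 + 17.6x4 + 3.4x5 + 74.1x6 ≥ 124.4   (carbon)
  1x1 + 0.22x2 + 0.28x3 + 0.21x4 + 0.33x5 + 0.18x6 ≤ 0.86   (sulfur)
  x1, x2, x3, x4, x5, x6 ≥ 0.
The optimal basis is {cast iron scrap, ferromanganese}; scrap grade A, steel scrap, silicomanganese, scrap grade B drop out. Binding constraints: carbon and sulfur.
So cast iron scrap = 0.6026 kg, ferromanganese = 1.43 kg.
Cost = 0.53·0.6026 + 2.57·1.43 = 3.9945.

€3.99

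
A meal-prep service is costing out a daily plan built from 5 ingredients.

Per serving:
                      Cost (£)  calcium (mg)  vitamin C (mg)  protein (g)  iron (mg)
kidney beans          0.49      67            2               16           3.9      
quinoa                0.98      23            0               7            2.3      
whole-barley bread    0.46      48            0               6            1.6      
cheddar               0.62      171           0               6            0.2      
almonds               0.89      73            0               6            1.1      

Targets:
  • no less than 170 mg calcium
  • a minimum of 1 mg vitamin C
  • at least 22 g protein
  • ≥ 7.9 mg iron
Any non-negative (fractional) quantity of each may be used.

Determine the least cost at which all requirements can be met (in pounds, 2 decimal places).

Let x1 = servings of kidney beans, x2 = servings of quinoa, x3 = servings of whole-barley bread, x4 = servings of cheddar, x5 = servings of almonds.
Minimize 0.49x1 + 0.98x2 + 0.46x3 + 0.62x4 + 0.89x5 s.t.:
  67x1 + 23x2 + 48x3 + 171x4 + 73x5 ≥ 170   (calcium)
  2x1 ≥ 1   (vitamin C)
  16x1 + 7x2 + 6x3 + 6x4 + 6x5 ≥ 22   (protein)
  3.9x1 + 2.3x2 + 1.6x3 + 0.2x4 + 1.1x5 ≥ 7.9   (iron)
  x1, x2, x3, x4, x5 ≥ 0.
The optimal basis is {kidney beans, cheddar}; quinoa, whole-barley bread, almonds drop out. Binding constraints: calcium and iron.
That vertex is x1 = 2.015, x4 = 0.2046.
Cost = 0.49·2.015 + 0.62·0.2046 = 1.1142.

£1.11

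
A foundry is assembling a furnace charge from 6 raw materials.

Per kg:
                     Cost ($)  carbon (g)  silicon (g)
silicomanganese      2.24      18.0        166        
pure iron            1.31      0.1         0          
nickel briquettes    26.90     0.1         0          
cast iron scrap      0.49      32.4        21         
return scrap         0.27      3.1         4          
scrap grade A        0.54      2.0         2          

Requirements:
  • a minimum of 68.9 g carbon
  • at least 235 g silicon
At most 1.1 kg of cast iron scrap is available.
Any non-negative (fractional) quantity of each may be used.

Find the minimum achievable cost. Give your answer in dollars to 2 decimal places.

Let x1 = kg of silicomanganese, x2 = kg of pure iron, x3 = kg of nickel briquettes, x4 = kg of cast iron scrap, x5 = kg of return scrap, x6 = kg of scrap grade A.
Minimise 2.24x1 + 1.31x2 + 26.9x3 + 0.49x4 + 0.27x5 + 0.54x6 subject to:
  18x1 + 0.1x2 + 0.1x3 + 32.4x4 + 3.1x5 + 2x6 ≥ 68.9   (carbon)
  166x1 + 21x4 + 4x5 + 2x6 ≥ 235   (silicon)
  x4 ≤ 1.1
  x1, x2, x3, x4, x5, x6 ≥ 0.
The optimal basis is {silicomanganese, cast iron scrap, return scrap}; pure iron, nickel briquettes, scrap grade A drop out. The carbon, silicon, the cast iron scrap cap requirements are met with equality.
That vertex is x1 = 1.184, x4 = 1.1, x5 = 3.857.
Objective = 2.24·1.184 + 0.49·1.1 + 0.27·3.857 = 4.2326.

$4.23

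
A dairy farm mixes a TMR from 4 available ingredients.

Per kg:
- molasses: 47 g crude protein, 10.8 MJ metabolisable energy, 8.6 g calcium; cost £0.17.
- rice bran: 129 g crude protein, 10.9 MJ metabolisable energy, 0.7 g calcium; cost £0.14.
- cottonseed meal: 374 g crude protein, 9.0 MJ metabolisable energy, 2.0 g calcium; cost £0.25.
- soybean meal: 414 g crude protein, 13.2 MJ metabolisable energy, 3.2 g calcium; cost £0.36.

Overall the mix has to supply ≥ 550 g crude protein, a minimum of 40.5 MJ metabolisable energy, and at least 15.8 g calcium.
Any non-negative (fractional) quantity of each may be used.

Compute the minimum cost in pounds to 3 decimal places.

£0.666

Let x1 = kg of molasses, x2 = kg of rice bran, x3 = kg of cottonseed meal, x4 = kg of soybean meal.
min 0.17x1 + 0.14x2 + 0.25x3 + 0.36x4 subject to:
  47x1 + 129x2 + 374x3 + 414x4 ≥ 550   (crude protein)
  10.8x1 + 10.9x2 + 9x3 + 13.2x4 ≥ 40.5   (metabolisable energy)
  8.6x1 + 0.7x2 + 2x3 + 3.2x4 ≥ 15.8   (calcium)
  x1, x2, x3, x4 ≥ 0.
At the optimum only molasses, rice bran, cottonseed meal are positive (soybean meal = 0). Binding constraints: crude protein, metabolisable energy, calcium.
So molasses = 1.538 kg, rice bran = 1.589 kg, cottonseed meal = 0.729 kg.
Cost = 0.17·1.538 + 0.14·1.589 + 0.25·0.729 = 0.66617.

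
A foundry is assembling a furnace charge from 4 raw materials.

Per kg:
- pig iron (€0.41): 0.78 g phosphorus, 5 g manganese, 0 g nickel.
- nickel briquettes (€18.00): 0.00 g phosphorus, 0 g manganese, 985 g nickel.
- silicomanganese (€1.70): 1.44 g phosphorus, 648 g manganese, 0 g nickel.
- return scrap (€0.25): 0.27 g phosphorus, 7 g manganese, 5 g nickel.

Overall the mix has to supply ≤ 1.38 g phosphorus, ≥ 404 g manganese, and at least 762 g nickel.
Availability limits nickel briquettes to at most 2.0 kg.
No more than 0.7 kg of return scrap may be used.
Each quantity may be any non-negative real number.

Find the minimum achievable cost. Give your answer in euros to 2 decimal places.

Set it up as a linear program. Let x1 = kg of pig iron, x2 = kg of nickel briquettes, x3 = kg of silicomanganese, x4 = kg of return scrap.
Minimize 0.41x1 + 18x2 + 1.7x3 + 0.25x4 with:
  0.78x1 + 1.44x3 + 0.27x4 ≤ 1.38   (phosphorus)
  5x1 + 648x3 + 7x4 ≥ 404   (manganese)
  985x2 + 5x4 ≥ 762   (nickel)
  x2 ≤ 2
  x4 ≤ 0.7
  x1, x2, x3, x4 ≥ 0.
The cheapest feasible vertex uses only nickel briquettes, silicomanganese; pig iron, return scrap are not used. Binding constraints: manganese and nickel.
Optimal quantities: nickel briquettes = 0.7736 kg, silicomanganese = 0.6235 kg.
Total cost: 18·0.7736 + 1.7·0.6235 = 14.9848.

€14.98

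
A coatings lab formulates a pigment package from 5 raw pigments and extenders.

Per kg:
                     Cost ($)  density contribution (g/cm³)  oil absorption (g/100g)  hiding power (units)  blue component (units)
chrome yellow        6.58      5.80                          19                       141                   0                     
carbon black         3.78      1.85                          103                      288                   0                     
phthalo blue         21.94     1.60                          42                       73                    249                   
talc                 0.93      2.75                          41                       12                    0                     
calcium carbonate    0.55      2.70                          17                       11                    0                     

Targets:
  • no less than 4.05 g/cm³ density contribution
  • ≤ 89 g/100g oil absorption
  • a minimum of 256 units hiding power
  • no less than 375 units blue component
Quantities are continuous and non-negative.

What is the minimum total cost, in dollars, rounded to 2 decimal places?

$38.95

Let x1 = kg of chrome yellow, x2 = kg of carbon black, x3 = kg of phthalo blue, x4 = kg of talc, x5 = kg of calcium carbonate.
Minimize 6.58x1 + 3.78x2 + 21.94x3 + 0.93x4 + 0.55x5 s.t.:
  5.8x1 + 1.85x2 + 1.6x3 + 2.75x4 + 2.7x5 ≥ 4.05   (density contribution)
  19x1 + 103x2 + 42x3 + 41x4 + 17x5 ≤ 89   (oil absorption)
  141x1 + 288x2 + 73x3 + 12x4 + 11x5 ≥ 256   (hiding power)
  249x3 ≥ 375   (blue component)
  x1, x2, x3, x4, x5 ≥ 0.
The optimal basis is {chrome yellow, carbon black, phthalo blue}; talc, calcium carbonate drop out. The oil absorption, hiding power, blue component requirements are met with equality.
Optimal quantities: chrome yellow = 0.8429 kg, carbon black = 0.09448 kg, phthalo blue = 1.506 kg.
Objective = 6.58·0.8429 + 3.78·0.09448 + 21.94·1.506 = 38.9451.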